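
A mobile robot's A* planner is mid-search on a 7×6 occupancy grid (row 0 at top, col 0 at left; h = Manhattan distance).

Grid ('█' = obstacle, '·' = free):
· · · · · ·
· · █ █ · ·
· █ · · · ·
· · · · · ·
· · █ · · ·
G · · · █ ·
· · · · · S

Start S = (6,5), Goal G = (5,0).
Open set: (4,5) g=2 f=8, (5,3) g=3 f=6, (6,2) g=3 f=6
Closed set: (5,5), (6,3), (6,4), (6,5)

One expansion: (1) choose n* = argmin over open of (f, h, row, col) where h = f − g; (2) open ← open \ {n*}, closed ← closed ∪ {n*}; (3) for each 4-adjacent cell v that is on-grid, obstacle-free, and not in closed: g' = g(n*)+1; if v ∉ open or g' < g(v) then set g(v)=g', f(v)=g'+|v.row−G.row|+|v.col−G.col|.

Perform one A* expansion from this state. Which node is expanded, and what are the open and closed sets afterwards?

step 1: expand (5,3) (f=6, h=3) → closed; open now [(4,3) g=4 f=8, (4,5) g=2 f=8, (5,2) g=4 f=6, (6,2) g=3 f=6]

expanded=(5,3); open=[(4,3) g=4 f=8, (4,5) g=2 f=8, (5,2) g=4 f=6, (6,2) g=3 f=6]; closed=[(5,3), (5,5), (6,3), (6,4), (6,5)]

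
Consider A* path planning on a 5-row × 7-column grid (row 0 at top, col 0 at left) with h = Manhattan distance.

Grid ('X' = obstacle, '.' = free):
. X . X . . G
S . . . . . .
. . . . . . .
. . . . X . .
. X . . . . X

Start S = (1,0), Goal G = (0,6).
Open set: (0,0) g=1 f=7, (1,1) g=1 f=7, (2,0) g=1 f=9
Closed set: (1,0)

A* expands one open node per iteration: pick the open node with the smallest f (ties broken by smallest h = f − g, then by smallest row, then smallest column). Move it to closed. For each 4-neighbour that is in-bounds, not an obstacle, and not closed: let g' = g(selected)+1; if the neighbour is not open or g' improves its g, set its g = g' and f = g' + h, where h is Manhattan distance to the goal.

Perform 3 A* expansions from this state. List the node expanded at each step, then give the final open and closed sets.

step 1: expand (0,0) (f=7, h=6) → closed; open now [(1,1) g=1 f=7, (2,0) g=1 f=9]
step 2: expand (1,1) (f=7, h=6) → closed; open now [(1,2) g=2 f=7, (2,0) g=1 f=9, (2,1) g=2 f=9]
step 3: expand (1,2) (f=7, h=5) → closed; open now [(0,2) g=3 f=7, (1,3) g=3 f=7, (2,0) g=1 f=9, (2,1) g=2 f=9, (2,2) g=3 f=9]

order=[(0,0) → (1,1) → (1,2)]; open=[(0,2) g=3 f=7, (1,3) g=3 f=7, (2,0) g=1 f=9, (2,1) g=2 f=9, (2,2) g=3 f=9]; closed=[(0,0), (1,0), (1,1), (1,2)]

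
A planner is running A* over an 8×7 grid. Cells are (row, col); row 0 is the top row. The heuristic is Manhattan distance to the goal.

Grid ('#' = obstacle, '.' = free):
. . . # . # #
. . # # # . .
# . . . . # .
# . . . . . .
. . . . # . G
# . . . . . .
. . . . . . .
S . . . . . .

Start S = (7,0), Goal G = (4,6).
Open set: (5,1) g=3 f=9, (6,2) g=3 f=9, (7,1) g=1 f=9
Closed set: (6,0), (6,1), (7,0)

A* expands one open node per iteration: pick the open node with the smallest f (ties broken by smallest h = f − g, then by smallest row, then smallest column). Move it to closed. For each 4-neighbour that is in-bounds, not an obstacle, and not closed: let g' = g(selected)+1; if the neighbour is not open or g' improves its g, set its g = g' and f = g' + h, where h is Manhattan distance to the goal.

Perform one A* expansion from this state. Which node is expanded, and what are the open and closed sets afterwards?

step 1: expand (5,1) (f=9, h=6) → closed; open now [(4,1) g=4 f=9, (5,2) g=4 f=9, (6,2) g=3 f=9, (7,1) g=1 f=9]

expanded=(5,1); open=[(4,1) g=4 f=9, (5,2) g=4 f=9, (6,2) g=3 f=9, (7,1) g=1 f=9]; closed=[(5,1), (6,0), (6,1), (7,0)]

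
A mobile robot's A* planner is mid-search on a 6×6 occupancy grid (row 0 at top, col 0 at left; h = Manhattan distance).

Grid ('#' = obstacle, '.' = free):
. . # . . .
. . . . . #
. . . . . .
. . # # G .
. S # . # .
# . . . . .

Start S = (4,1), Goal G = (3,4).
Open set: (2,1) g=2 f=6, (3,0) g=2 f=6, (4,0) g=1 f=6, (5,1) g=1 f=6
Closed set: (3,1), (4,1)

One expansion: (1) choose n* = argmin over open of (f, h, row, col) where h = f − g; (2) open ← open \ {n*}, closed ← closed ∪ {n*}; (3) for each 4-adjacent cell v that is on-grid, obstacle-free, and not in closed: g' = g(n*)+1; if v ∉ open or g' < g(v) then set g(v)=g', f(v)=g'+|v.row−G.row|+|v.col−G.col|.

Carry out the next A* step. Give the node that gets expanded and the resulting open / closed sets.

expanded=(2,1); open=[(1,1) g=3 f=8, (2,0) g=3 f=8, (2,2) g=3 f=6, (3,0) g=2 f=6, (4,0) g=1 f=6, (5,1) g=1 f=6]; closed=[(2,1), (3,1), (4,1)]

step 1: expand (2,1) (f=6, h=4) → closed; open now [(1,1) g=3 f=8, (2,0) g=3 f=8, (2,2) g=3 f=6, (3,0) g=2 f=6, (4,0) g=1 f=6, (5,1) g=1 f=6]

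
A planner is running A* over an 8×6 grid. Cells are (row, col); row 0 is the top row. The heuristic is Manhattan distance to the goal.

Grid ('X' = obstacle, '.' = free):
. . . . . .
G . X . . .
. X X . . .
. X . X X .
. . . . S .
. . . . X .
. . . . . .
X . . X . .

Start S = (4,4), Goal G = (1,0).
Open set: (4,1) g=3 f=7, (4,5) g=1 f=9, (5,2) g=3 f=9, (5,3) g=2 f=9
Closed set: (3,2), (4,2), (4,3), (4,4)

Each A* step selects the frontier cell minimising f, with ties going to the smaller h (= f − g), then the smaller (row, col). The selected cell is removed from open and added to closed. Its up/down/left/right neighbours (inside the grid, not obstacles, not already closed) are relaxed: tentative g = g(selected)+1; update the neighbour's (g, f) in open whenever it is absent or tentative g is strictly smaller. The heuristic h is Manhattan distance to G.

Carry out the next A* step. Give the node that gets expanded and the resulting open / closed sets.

expanded=(4,1); open=[(4,0) g=4 f=7, (4,5) g=1 f=9, (5,1) g=4 f=9, (5,2) g=3 f=9, (5,3) g=2 f=9]; closed=[(3,2), (4,1), (4,2), (4,3), (4,4)]

step 1: expand (4,1) (f=7, h=4) → closed; open now [(4,0) g=4 f=7, (4,5) g=1 f=9, (5,1) g=4 f=9, (5,2) g=3 f=9, (5,3) g=2 f=9]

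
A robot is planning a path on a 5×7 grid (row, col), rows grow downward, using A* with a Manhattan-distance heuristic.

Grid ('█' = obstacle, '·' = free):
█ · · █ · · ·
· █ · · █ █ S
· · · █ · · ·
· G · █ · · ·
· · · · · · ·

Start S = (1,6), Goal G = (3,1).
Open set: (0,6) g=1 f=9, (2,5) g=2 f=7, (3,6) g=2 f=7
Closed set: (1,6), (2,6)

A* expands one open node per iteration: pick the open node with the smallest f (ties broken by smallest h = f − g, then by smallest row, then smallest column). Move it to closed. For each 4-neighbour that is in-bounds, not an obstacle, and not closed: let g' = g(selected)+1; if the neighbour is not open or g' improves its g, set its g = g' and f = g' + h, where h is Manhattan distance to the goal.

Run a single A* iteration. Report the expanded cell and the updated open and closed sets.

step 1: expand (2,5) (f=7, h=5) → closed; open now [(0,6) g=1 f=9, (2,4) g=3 f=7, (3,5) g=3 f=7, (3,6) g=2 f=7]

expanded=(2,5); open=[(0,6) g=1 f=9, (2,4) g=3 f=7, (3,5) g=3 f=7, (3,6) g=2 f=7]; closed=[(1,6), (2,5), (2,6)]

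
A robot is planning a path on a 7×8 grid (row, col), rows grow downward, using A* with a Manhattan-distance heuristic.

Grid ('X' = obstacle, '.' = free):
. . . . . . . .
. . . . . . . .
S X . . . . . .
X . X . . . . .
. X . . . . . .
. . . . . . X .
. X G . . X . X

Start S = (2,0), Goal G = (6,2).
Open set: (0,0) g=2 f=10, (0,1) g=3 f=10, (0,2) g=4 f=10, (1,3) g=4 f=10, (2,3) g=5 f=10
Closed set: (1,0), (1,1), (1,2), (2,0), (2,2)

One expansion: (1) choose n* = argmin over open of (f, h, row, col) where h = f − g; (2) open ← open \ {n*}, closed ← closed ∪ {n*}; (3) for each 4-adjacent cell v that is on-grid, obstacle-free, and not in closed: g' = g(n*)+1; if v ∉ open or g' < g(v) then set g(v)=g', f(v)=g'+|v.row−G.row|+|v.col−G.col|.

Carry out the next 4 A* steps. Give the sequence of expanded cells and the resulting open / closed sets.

order=[(2,3) → (3,3) → (4,3) → (4,2)]; open=[(0,0) g=2 f=10, (0,1) g=3 f=10, (0,2) g=4 f=10, (1,3) g=4 f=10, (2,4) g=6 f=12, (3,4) g=7 f=12, (4,4) g=8 f=12, (5,2) g=9 f=10, (5,3) g=8 f=10]; closed=[(1,0), (1,1), (1,2), (2,0), (2,2), (2,3), (3,3), (4,2), (4,3)]

step 1: expand (2,3) (f=10, h=5) → closed; open now [(0,0) g=2 f=10, (0,1) g=3 f=10, (0,2) g=4 f=10, (1,3) g=4 f=10, (2,4) g=6 f=12, (3,3) g=6 f=10]
step 2: expand (3,3) (f=10, h=4) → closed; open now [(0,0) g=2 f=10, (0,1) g=3 f=10, (0,2) g=4 f=10, (1,3) g=4 f=10, (2,4) g=6 f=12, (3,4) g=7 f=12, (4,3) g=7 f=10]
step 3: expand (4,3) (f=10, h=3) → closed; open now [(0,0) g=2 f=10, (0,1) g=3 f=10, (0,2) g=4 f=10, (1,3) g=4 f=10, (2,4) g=6 f=12, (3,4) g=7 f=12, (4,2) g=8 f=10, (4,4) g=8 f=12, (5,3) g=8 f=10]
step 4: expand (4,2) (f=10, h=2) → closed; open now [(0,0) g=2 f=10, (0,1) g=3 f=10, (0,2) g=4 f=10, (1,3) g=4 f=10, (2,4) g=6 f=12, (3,4) g=7 f=12, (4,4) g=8 f=12, (5,2) g=9 f=10, (5,3) g=8 f=10]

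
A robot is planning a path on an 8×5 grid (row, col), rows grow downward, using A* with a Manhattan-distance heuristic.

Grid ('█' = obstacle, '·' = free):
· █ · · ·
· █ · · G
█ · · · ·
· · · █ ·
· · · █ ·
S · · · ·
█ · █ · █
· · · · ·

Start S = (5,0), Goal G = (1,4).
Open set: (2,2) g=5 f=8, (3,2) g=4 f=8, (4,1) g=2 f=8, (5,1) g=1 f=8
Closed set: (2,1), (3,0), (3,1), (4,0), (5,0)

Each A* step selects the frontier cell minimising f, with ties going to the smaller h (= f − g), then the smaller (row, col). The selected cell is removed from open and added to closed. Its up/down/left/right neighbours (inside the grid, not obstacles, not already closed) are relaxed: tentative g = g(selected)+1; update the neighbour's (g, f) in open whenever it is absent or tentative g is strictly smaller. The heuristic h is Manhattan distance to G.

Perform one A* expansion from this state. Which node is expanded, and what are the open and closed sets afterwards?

step 1: expand (2,2) (f=8, h=3) → closed; open now [(1,2) g=6 f=8, (2,3) g=6 f=8, (3,2) g=4 f=8, (4,1) g=2 f=8, (5,1) g=1 f=8]

expanded=(2,2); open=[(1,2) g=6 f=8, (2,3) g=6 f=8, (3,2) g=4 f=8, (4,1) g=2 f=8, (5,1) g=1 f=8]; closed=[(2,1), (2,2), (3,0), (3,1), (4,0), (5,0)]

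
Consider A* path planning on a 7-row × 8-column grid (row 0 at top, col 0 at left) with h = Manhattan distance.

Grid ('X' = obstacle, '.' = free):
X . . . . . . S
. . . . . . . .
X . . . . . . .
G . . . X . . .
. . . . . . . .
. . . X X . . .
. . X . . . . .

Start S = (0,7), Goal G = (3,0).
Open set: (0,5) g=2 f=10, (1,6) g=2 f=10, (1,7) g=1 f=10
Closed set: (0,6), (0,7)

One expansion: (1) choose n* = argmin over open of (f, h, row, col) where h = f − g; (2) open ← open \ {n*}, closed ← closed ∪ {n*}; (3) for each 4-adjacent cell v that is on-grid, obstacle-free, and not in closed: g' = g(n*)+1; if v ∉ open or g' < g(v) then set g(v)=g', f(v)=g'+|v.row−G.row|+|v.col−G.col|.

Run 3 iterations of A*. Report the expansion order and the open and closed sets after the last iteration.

step 1: expand (0,5) (f=10, h=8) → closed; open now [(0,4) g=3 f=10, (1,5) g=3 f=10, (1,6) g=2 f=10, (1,7) g=1 f=10]
step 2: expand (0,4) (f=10, h=7) → closed; open now [(0,3) g=4 f=10, (1,4) g=4 f=10, (1,5) g=3 f=10, (1,6) g=2 f=10, (1,7) g=1 f=10]
step 3: expand (0,3) (f=10, h=6) → closed; open now [(0,2) g=5 f=10, (1,3) g=5 f=10, (1,4) g=4 f=10, (1,5) g=3 f=10, (1,6) g=2 f=10, (1,7) g=1 f=10]

order=[(0,5) → (0,4) → (0,3)]; open=[(0,2) g=5 f=10, (1,3) g=5 f=10, (1,4) g=4 f=10, (1,5) g=3 f=10, (1,6) g=2 f=10, (1,7) g=1 f=10]; closed=[(0,3), (0,4), (0,5), (0,6), (0,7)]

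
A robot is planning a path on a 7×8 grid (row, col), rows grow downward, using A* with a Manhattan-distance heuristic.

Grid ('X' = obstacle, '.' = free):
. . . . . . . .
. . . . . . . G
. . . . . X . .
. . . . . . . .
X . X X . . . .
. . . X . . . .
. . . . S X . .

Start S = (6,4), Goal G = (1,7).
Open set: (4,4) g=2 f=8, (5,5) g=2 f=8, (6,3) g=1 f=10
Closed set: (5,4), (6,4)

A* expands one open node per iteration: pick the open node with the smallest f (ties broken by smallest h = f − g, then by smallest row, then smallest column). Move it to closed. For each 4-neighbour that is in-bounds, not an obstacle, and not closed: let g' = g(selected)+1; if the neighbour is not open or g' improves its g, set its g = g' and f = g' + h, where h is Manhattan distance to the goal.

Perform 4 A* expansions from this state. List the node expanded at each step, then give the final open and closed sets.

order=[(4,4) → (3,4) → (2,4) → (1,4)]; open=[(0,4) g=6 f=10, (1,3) g=6 f=10, (1,5) g=6 f=8, (2,3) g=5 f=10, (3,3) g=4 f=10, (3,5) g=4 f=8, (4,5) g=3 f=8, (5,5) g=2 f=8, (6,3) g=1 f=10]; closed=[(1,4), (2,4), (3,4), (4,4), (5,4), (6,4)]

step 1: expand (4,4) (f=8, h=6) → closed; open now [(3,4) g=3 f=8, (4,5) g=3 f=8, (5,5) g=2 f=8, (6,3) g=1 f=10]
step 2: expand (3,4) (f=8, h=5) → closed; open now [(2,4) g=4 f=8, (3,3) g=4 f=10, (3,5) g=4 f=8, (4,5) g=3 f=8, (5,5) g=2 f=8, (6,3) g=1 f=10]
step 3: expand (2,4) (f=8, h=4) → closed; open now [(1,4) g=5 f=8, (2,3) g=5 f=10, (3,3) g=4 f=10, (3,5) g=4 f=8, (4,5) g=3 f=8, (5,5) g=2 f=8, (6,3) g=1 f=10]
step 4: expand (1,4) (f=8, h=3) → closed; open now [(0,4) g=6 f=10, (1,3) g=6 f=10, (1,5) g=6 f=8, (2,3) g=5 f=10, (3,3) g=4 f=10, (3,5) g=4 f=8, (4,5) g=3 f=8, (5,5) g=2 f=8, (6,3) g=1 f=10]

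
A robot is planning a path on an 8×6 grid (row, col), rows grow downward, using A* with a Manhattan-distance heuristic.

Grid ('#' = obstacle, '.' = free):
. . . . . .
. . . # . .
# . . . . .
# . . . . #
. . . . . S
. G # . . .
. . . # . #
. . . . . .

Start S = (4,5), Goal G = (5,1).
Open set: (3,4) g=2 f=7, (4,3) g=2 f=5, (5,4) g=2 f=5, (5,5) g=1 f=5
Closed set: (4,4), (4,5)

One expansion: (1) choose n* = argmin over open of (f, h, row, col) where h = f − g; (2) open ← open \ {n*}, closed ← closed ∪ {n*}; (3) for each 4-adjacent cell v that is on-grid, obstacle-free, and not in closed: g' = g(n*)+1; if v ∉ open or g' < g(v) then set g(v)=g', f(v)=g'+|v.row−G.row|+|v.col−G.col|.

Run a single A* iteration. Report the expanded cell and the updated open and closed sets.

step 1: expand (4,3) (f=5, h=3) → closed; open now [(3,3) g=3 f=7, (3,4) g=2 f=7, (4,2) g=3 f=5, (5,3) g=3 f=5, (5,4) g=2 f=5, (5,5) g=1 f=5]

expanded=(4,3); open=[(3,3) g=3 f=7, (3,4) g=2 f=7, (4,2) g=3 f=5, (5,3) g=3 f=5, (5,4) g=2 f=5, (5,5) g=1 f=5]; closed=[(4,3), (4,4), (4,5)]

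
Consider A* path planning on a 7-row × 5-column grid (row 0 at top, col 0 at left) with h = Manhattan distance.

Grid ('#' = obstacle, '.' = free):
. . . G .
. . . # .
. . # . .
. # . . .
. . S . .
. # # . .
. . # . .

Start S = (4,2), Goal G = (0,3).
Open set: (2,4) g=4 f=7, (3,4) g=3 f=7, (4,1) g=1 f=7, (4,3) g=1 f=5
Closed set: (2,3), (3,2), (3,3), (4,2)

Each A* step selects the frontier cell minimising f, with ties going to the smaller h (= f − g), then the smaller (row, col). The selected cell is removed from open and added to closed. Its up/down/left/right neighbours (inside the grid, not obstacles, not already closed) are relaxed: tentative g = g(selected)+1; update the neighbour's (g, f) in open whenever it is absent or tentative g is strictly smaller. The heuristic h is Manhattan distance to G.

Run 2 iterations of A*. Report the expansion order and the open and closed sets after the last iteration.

order=[(4,3) → (2,4)]; open=[(1,4) g=5 f=7, (3,4) g=3 f=7, (4,1) g=1 f=7, (4,4) g=2 f=7, (5,3) g=2 f=7]; closed=[(2,3), (2,4), (3,2), (3,3), (4,2), (4,3)]

step 1: expand (4,3) (f=5, h=4) → closed; open now [(2,4) g=4 f=7, (3,4) g=3 f=7, (4,1) g=1 f=7, (4,4) g=2 f=7, (5,3) g=2 f=7]
step 2: expand (2,4) (f=7, h=3) → closed; open now [(1,4) g=5 f=7, (3,4) g=3 f=7, (4,1) g=1 f=7, (4,4) g=2 f=7, (5,3) g=2 f=7]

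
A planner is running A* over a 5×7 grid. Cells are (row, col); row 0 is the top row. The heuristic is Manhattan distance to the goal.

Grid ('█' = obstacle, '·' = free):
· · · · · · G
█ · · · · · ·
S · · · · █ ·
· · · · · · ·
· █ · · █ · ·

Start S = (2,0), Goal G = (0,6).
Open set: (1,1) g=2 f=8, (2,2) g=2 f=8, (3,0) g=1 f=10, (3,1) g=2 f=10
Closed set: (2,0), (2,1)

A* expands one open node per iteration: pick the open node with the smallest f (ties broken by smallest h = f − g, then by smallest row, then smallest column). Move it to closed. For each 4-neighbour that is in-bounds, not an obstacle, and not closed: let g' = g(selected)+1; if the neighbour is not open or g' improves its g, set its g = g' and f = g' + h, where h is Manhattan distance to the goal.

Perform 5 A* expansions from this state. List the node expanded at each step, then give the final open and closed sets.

step 1: expand (1,1) (f=8, h=6) → closed; open now [(0,1) g=3 f=8, (1,2) g=3 f=8, (2,2) g=2 f=8, (3,0) g=1 f=10, (3,1) g=2 f=10]
step 2: expand (0,1) (f=8, h=5) → closed; open now [(0,0) g=4 f=10, (0,2) g=4 f=8, (1,2) g=3 f=8, (2,2) g=2 f=8, (3,0) g=1 f=10, (3,1) g=2 f=10]
step 3: expand (0,2) (f=8, h=4) → closed; open now [(0,0) g=4 f=10, (0,3) g=5 f=8, (1,2) g=3 f=8, (2,2) g=2 f=8, (3,0) g=1 f=10, (3,1) g=2 f=10]
step 4: expand (0,3) (f=8, h=3) → closed; open now [(0,0) g=4 f=10, (0,4) g=6 f=8, (1,2) g=3 f=8, (1,3) g=6 f=10, (2,2) g=2 f=8, (3,0) g=1 f=10, (3,1) g=2 f=10]
step 5: expand (0,4) (f=8, h=2) → closed; open now [(0,0) g=4 f=10, (0,5) g=7 f=8, (1,2) g=3 f=8, (1,3) g=6 f=10, (1,4) g=7 f=10, (2,2) g=2 f=8, (3,0) g=1 f=10, (3,1) g=2 f=10]

order=[(1,1) → (0,1) → (0,2) → (0,3) → (0,4)]; open=[(0,0) g=4 f=10, (0,5) g=7 f=8, (1,2) g=3 f=8, (1,3) g=6 f=10, (1,4) g=7 f=10, (2,2) g=2 f=8, (3,0) g=1 f=10, (3,1) g=2 f=10]; closed=[(0,1), (0,2), (0,3), (0,4), (1,1), (2,0), (2,1)]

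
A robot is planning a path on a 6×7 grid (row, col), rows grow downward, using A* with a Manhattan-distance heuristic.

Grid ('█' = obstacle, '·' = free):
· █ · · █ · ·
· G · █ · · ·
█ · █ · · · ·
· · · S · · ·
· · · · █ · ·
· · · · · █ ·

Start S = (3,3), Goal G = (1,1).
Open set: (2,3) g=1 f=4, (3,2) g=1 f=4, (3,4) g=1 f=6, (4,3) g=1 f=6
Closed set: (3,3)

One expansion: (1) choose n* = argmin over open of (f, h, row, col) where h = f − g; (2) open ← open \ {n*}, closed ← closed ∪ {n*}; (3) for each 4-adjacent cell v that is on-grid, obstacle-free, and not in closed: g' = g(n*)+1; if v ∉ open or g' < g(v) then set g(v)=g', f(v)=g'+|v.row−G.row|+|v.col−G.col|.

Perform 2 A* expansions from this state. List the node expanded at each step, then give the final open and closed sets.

step 1: expand (2,3) (f=4, h=3) → closed; open now [(2,4) g=2 f=6, (3,2) g=1 f=4, (3,4) g=1 f=6, (4,3) g=1 f=6]
step 2: expand (3,2) (f=4, h=3) → closed; open now [(2,4) g=2 f=6, (3,1) g=2 f=4, (3,4) g=1 f=6, (4,2) g=2 f=6, (4,3) g=1 f=6]

order=[(2,3) → (3,2)]; open=[(2,4) g=2 f=6, (3,1) g=2 f=4, (3,4) g=1 f=6, (4,2) g=2 f=6, (4,3) g=1 f=6]; closed=[(2,3), (3,2), (3,3)]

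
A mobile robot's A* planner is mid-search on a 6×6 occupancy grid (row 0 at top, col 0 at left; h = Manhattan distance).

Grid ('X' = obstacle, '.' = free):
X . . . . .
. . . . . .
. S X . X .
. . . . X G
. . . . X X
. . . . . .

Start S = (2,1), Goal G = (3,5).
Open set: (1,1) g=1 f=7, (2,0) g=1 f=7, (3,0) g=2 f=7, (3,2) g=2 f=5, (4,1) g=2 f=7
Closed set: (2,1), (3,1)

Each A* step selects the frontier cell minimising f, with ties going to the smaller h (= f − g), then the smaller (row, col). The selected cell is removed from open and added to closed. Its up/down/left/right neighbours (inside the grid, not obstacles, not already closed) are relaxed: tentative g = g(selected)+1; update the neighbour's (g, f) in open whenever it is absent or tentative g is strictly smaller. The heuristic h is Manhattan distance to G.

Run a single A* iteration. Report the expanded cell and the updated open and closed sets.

step 1: expand (3,2) (f=5, h=3) → closed; open now [(1,1) g=1 f=7, (2,0) g=1 f=7, (3,0) g=2 f=7, (3,3) g=3 f=5, (4,1) g=2 f=7, (4,2) g=3 f=7]

expanded=(3,2); open=[(1,1) g=1 f=7, (2,0) g=1 f=7, (3,0) g=2 f=7, (3,3) g=3 f=5, (4,1) g=2 f=7, (4,2) g=3 f=7]; closed=[(2,1), (3,1), (3,2)]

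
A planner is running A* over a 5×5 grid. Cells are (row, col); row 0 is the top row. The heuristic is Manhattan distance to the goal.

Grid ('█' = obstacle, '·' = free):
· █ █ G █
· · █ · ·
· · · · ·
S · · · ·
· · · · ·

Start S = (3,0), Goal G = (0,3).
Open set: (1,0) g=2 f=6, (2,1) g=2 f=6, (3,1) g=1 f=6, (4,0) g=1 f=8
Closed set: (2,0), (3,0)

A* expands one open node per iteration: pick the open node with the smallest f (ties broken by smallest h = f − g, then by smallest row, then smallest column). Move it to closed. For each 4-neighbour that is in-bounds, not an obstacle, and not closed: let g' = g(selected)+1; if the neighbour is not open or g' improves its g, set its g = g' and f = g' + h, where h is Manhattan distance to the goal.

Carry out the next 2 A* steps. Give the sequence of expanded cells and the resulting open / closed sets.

step 1: expand (1,0) (f=6, h=4) → closed; open now [(0,0) g=3 f=6, (1,1) g=3 f=6, (2,1) g=2 f=6, (3,1) g=1 f=6, (4,0) g=1 f=8]
step 2: expand (0,0) (f=6, h=3) → closed; open now [(1,1) g=3 f=6, (2,1) g=2 f=6, (3,1) g=1 f=6, (4,0) g=1 f=8]

order=[(1,0) → (0,0)]; open=[(1,1) g=3 f=6, (2,1) g=2 f=6, (3,1) g=1 f=6, (4,0) g=1 f=8]; closed=[(0,0), (1,0), (2,0), (3,0)]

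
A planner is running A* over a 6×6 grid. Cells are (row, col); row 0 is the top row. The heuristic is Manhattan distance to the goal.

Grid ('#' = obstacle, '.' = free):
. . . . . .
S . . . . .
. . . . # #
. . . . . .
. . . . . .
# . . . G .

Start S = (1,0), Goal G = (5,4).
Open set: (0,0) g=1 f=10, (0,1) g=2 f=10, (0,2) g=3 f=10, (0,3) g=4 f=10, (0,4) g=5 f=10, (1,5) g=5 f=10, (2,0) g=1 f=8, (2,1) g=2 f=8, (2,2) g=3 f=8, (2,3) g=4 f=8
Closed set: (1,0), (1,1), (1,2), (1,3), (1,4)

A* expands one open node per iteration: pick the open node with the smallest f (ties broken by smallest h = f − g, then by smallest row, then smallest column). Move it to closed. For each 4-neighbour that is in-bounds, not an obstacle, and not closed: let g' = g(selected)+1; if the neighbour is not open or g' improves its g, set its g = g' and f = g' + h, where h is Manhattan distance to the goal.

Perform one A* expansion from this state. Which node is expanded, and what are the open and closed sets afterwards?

expanded=(2,3); open=[(0,0) g=1 f=10, (0,1) g=2 f=10, (0,2) g=3 f=10, (0,3) g=4 f=10, (0,4) g=5 f=10, (1,5) g=5 f=10, (2,0) g=1 f=8, (2,1) g=2 f=8, (2,2) g=3 f=8, (3,3) g=5 f=8]; closed=[(1,0), (1,1), (1,2), (1,3), (1,4), (2,3)]

step 1: expand (2,3) (f=8, h=4) → closed; open now [(0,0) g=1 f=10, (0,1) g=2 f=10, (0,2) g=3 f=10, (0,3) g=4 f=10, (0,4) g=5 f=10, (1,5) g=5 f=10, (2,0) g=1 f=8, (2,1) g=2 f=8, (2,2) g=3 f=8, (3,3) g=5 f=8]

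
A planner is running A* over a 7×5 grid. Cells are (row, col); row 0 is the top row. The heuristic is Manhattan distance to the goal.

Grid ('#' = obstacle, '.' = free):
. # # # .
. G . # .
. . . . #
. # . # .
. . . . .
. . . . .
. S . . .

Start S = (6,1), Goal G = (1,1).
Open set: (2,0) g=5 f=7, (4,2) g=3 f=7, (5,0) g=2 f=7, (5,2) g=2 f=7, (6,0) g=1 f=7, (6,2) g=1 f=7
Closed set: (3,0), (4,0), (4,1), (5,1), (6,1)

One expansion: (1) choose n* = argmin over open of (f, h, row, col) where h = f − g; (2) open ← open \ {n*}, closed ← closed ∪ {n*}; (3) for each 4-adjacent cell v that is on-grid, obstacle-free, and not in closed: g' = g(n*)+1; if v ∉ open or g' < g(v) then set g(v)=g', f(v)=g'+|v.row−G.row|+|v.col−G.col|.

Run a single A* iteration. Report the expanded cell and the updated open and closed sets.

expanded=(2,0); open=[(1,0) g=6 f=7, (2,1) g=6 f=7, (4,2) g=3 f=7, (5,0) g=2 f=7, (5,2) g=2 f=7, (6,0) g=1 f=7, (6,2) g=1 f=7]; closed=[(2,0), (3,0), (4,0), (4,1), (5,1), (6,1)]

step 1: expand (2,0) (f=7, h=2) → closed; open now [(1,0) g=6 f=7, (2,1) g=6 f=7, (4,2) g=3 f=7, (5,0) g=2 f=7, (5,2) g=2 f=7, (6,0) g=1 f=7, (6,2) g=1 f=7]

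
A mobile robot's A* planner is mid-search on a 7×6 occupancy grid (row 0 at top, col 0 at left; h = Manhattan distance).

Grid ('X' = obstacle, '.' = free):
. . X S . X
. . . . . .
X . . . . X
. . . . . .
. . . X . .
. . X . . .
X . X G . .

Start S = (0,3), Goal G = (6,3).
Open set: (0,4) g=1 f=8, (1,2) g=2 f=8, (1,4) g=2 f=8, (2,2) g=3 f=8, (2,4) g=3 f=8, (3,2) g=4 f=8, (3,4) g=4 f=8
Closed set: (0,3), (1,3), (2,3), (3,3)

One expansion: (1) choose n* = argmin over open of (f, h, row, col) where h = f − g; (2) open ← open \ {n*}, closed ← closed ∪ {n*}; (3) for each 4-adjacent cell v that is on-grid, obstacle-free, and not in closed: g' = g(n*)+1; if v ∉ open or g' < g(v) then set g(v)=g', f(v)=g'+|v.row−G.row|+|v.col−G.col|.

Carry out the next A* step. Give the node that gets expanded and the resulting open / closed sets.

expanded=(3,2); open=[(0,4) g=1 f=8, (1,2) g=2 f=8, (1,4) g=2 f=8, (2,2) g=3 f=8, (2,4) g=3 f=8, (3,1) g=5 f=10, (3,4) g=4 f=8, (4,2) g=5 f=8]; closed=[(0,3), (1,3), (2,3), (3,2), (3,3)]

step 1: expand (3,2) (f=8, h=4) → closed; open now [(0,4) g=1 f=8, (1,2) g=2 f=8, (1,4) g=2 f=8, (2,2) g=3 f=8, (2,4) g=3 f=8, (3,1) g=5 f=10, (3,4) g=4 f=8, (4,2) g=5 f=8]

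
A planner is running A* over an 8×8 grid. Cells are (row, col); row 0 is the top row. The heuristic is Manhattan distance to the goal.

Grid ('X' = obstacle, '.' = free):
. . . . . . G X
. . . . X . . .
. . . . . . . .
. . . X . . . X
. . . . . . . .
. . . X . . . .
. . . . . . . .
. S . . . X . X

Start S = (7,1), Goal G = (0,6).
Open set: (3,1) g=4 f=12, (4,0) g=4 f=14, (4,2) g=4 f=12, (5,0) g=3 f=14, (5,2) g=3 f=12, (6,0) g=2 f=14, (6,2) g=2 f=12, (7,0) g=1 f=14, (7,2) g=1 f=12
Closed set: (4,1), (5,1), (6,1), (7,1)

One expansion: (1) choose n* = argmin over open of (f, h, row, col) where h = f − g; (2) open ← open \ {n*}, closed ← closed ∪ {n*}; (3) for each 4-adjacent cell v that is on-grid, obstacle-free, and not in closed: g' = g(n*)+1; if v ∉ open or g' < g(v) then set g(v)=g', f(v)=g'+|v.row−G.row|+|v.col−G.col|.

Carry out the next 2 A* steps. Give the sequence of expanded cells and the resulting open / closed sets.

order=[(3,1) → (2,1)]; open=[(1,1) g=6 f=12, (2,0) g=6 f=14, (2,2) g=6 f=12, (3,0) g=5 f=14, (3,2) g=5 f=12, (4,0) g=4 f=14, (4,2) g=4 f=12, (5,0) g=3 f=14, (5,2) g=3 f=12, (6,0) g=2 f=14, (6,2) g=2 f=12, (7,0) g=1 f=14, (7,2) g=1 f=12]; closed=[(2,1), (3,1), (4,1), (5,1), (6,1), (7,1)]

step 1: expand (3,1) (f=12, h=8) → closed; open now [(2,1) g=5 f=12, (3,0) g=5 f=14, (3,2) g=5 f=12, (4,0) g=4 f=14, (4,2) g=4 f=12, (5,0) g=3 f=14, (5,2) g=3 f=12, (6,0) g=2 f=14, (6,2) g=2 f=12, (7,0) g=1 f=14, (7,2) g=1 f=12]
step 2: expand (2,1) (f=12, h=7) → closed; open now [(1,1) g=6 f=12, (2,0) g=6 f=14, (2,2) g=6 f=12, (3,0) g=5 f=14, (3,2) g=5 f=12, (4,0) g=4 f=14, (4,2) g=4 f=12, (5,0) g=3 f=14, (5,2) g=3 f=12, (6,0) g=2 f=14, (6,2) g=2 f=12, (7,0) g=1 f=14, (7,2) g=1 f=12]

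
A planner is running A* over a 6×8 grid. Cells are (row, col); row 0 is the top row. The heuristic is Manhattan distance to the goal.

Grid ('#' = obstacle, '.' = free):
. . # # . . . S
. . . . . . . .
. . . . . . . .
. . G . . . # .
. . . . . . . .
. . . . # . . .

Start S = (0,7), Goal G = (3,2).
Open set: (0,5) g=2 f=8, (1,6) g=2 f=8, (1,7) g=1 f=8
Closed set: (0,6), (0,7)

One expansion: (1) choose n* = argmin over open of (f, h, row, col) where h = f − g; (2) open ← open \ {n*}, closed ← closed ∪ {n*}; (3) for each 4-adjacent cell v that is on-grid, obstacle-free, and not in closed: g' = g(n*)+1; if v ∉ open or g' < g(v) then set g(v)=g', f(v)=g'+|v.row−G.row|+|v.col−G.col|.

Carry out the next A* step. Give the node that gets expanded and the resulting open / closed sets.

expanded=(0,5); open=[(0,4) g=3 f=8, (1,5) g=3 f=8, (1,6) g=2 f=8, (1,7) g=1 f=8]; closed=[(0,5), (0,6), (0,7)]

step 1: expand (0,5) (f=8, h=6) → closed; open now [(0,4) g=3 f=8, (1,5) g=3 f=8, (1,6) g=2 f=8, (1,7) g=1 f=8]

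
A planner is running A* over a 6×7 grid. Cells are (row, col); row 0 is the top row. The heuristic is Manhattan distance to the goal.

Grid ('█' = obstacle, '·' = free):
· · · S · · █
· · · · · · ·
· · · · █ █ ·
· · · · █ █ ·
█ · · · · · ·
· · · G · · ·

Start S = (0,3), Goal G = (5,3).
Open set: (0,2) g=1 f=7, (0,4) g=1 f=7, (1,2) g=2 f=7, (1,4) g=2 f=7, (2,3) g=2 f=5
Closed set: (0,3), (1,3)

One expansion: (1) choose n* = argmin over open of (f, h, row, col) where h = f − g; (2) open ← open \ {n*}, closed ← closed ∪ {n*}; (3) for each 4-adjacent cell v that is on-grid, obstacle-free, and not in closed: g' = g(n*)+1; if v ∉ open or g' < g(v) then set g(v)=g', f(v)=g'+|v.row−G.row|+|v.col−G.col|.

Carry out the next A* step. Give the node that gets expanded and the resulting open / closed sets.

expanded=(2,3); open=[(0,2) g=1 f=7, (0,4) g=1 f=7, (1,2) g=2 f=7, (1,4) g=2 f=7, (2,2) g=3 f=7, (3,3) g=3 f=5]; closed=[(0,3), (1,3), (2,3)]

step 1: expand (2,3) (f=5, h=3) → closed; open now [(0,2) g=1 f=7, (0,4) g=1 f=7, (1,2) g=2 f=7, (1,4) g=2 f=7, (2,2) g=3 f=7, (3,3) g=3 f=5]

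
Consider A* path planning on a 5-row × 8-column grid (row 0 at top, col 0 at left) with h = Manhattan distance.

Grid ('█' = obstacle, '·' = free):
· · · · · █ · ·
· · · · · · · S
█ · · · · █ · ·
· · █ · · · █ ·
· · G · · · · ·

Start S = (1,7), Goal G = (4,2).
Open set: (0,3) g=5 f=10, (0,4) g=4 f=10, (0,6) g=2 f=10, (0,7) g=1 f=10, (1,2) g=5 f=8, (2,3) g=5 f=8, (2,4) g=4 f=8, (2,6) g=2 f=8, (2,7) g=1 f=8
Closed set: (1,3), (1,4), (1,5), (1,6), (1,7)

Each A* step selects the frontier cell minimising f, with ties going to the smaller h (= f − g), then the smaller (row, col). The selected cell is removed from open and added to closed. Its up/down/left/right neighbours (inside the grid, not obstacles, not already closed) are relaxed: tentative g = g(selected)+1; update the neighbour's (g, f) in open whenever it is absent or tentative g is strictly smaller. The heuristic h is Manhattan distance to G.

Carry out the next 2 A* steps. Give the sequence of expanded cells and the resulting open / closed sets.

step 1: expand (1,2) (f=8, h=3) → closed; open now [(0,2) g=6 f=10, (0,3) g=5 f=10, (0,4) g=4 f=10, (0,6) g=2 f=10, (0,7) g=1 f=10, (1,1) g=6 f=10, (2,2) g=6 f=8, (2,3) g=5 f=8, (2,4) g=4 f=8, (2,6) g=2 f=8, (2,7) g=1 f=8]
step 2: expand (2,2) (f=8, h=2) → closed; open now [(0,2) g=6 f=10, (0,3) g=5 f=10, (0,4) g=4 f=10, (0,6) g=2 f=10, (0,7) g=1 f=10, (1,1) g=6 f=10, (2,1) g=7 f=10, (2,3) g=5 f=8, (2,4) g=4 f=8, (2,6) g=2 f=8, (2,7) g=1 f=8]

order=[(1,2) → (2,2)]; open=[(0,2) g=6 f=10, (0,3) g=5 f=10, (0,4) g=4 f=10, (0,6) g=2 f=10, (0,7) g=1 f=10, (1,1) g=6 f=10, (2,1) g=7 f=10, (2,3) g=5 f=8, (2,4) g=4 f=8, (2,6) g=2 f=8, (2,7) g=1 f=8]; closed=[(1,2), (1,3), (1,4), (1,5), (1,6), (1,7), (2,2)]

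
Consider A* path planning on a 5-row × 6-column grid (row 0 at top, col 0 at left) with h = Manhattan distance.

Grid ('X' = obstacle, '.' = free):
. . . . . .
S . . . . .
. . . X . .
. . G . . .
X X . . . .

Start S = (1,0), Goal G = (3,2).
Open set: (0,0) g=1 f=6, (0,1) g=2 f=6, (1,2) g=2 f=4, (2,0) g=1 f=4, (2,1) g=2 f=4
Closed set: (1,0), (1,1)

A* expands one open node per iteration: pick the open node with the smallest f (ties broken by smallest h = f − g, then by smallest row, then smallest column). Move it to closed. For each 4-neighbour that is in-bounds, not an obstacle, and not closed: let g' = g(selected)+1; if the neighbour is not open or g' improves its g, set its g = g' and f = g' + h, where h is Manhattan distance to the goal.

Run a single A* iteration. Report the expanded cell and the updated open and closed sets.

expanded=(1,2); open=[(0,0) g=1 f=6, (0,1) g=2 f=6, (0,2) g=3 f=6, (1,3) g=3 f=6, (2,0) g=1 f=4, (2,1) g=2 f=4, (2,2) g=3 f=4]; closed=[(1,0), (1,1), (1,2)]

step 1: expand (1,2) (f=4, h=2) → closed; open now [(0,0) g=1 f=6, (0,1) g=2 f=6, (0,2) g=3 f=6, (1,3) g=3 f=6, (2,0) g=1 f=4, (2,1) g=2 f=4, (2,2) g=3 f=4]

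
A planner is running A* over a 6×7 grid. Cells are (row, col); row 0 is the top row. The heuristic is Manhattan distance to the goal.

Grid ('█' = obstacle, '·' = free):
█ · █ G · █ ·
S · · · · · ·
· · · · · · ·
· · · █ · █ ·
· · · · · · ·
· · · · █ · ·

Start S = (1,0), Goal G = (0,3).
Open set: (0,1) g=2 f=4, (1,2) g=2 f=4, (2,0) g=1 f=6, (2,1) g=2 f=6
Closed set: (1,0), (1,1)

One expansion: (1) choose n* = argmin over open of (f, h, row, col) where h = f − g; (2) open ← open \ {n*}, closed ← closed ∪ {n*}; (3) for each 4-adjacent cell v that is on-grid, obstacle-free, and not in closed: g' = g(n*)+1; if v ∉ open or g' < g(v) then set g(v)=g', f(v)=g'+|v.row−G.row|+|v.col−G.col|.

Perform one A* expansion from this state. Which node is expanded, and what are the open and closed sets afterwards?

step 1: expand (0,1) (f=4, h=2) → closed; open now [(1,2) g=2 f=4, (2,0) g=1 f=6, (2,1) g=2 f=6]

expanded=(0,1); open=[(1,2) g=2 f=4, (2,0) g=1 f=6, (2,1) g=2 f=6]; closed=[(0,1), (1,0), (1,1)]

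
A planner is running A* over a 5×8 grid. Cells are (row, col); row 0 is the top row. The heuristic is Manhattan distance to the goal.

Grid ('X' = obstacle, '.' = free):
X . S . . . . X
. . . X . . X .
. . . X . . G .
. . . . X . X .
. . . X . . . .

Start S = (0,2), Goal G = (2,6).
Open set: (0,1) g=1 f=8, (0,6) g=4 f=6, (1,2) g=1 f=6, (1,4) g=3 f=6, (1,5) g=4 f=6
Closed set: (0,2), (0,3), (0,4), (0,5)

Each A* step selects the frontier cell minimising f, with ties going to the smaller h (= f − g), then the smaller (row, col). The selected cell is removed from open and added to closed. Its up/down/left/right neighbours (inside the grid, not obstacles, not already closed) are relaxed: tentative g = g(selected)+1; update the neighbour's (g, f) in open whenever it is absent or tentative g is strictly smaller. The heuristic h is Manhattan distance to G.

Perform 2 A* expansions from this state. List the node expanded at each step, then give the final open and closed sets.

step 1: expand (0,6) (f=6, h=2) → closed; open now [(0,1) g=1 f=8, (1,2) g=1 f=6, (1,4) g=3 f=6, (1,5) g=4 f=6]
step 2: expand (1,5) (f=6, h=2) → closed; open now [(0,1) g=1 f=8, (1,2) g=1 f=6, (1,4) g=3 f=6, (2,5) g=5 f=6]

order=[(0,6) → (1,5)]; open=[(0,1) g=1 f=8, (1,2) g=1 f=6, (1,4) g=3 f=6, (2,5) g=5 f=6]; closed=[(0,2), (0,3), (0,4), (0,5), (0,6), (1,5)]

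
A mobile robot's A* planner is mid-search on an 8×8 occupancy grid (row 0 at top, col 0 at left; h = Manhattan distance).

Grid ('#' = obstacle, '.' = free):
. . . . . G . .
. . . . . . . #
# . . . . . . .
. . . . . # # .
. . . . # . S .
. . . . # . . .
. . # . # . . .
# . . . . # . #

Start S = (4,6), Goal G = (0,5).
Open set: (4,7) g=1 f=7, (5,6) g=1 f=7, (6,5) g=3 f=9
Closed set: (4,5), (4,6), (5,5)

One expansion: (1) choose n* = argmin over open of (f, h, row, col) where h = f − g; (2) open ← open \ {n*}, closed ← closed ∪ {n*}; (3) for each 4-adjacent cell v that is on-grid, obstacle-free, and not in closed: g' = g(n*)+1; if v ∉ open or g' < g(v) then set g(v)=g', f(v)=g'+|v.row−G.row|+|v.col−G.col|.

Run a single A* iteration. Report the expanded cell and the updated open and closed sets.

expanded=(4,7); open=[(3,7) g=2 f=7, (5,6) g=1 f=7, (5,7) g=2 f=9, (6,5) g=3 f=9]; closed=[(4,5), (4,6), (4,7), (5,5)]

step 1: expand (4,7) (f=7, h=6) → closed; open now [(3,7) g=2 f=7, (5,6) g=1 f=7, (5,7) g=2 f=9, (6,5) g=3 f=9]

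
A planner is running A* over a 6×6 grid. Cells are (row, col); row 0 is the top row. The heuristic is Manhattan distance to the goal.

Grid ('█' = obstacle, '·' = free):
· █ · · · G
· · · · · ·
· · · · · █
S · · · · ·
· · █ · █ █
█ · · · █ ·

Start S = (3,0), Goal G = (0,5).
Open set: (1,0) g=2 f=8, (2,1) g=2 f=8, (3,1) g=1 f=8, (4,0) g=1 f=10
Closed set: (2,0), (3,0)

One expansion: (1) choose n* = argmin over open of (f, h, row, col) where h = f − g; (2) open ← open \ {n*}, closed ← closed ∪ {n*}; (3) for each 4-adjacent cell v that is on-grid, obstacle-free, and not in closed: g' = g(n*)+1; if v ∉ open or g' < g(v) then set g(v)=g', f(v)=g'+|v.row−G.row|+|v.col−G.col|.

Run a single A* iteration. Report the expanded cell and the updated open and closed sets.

expanded=(1,0); open=[(0,0) g=3 f=8, (1,1) g=3 f=8, (2,1) g=2 f=8, (3,1) g=1 f=8, (4,0) g=1 f=10]; closed=[(1,0), (2,0), (3,0)]

step 1: expand (1,0) (f=8, h=6) → closed; open now [(0,0) g=3 f=8, (1,1) g=3 f=8, (2,1) g=2 f=8, (3,1) g=1 f=8, (4,0) g=1 f=10]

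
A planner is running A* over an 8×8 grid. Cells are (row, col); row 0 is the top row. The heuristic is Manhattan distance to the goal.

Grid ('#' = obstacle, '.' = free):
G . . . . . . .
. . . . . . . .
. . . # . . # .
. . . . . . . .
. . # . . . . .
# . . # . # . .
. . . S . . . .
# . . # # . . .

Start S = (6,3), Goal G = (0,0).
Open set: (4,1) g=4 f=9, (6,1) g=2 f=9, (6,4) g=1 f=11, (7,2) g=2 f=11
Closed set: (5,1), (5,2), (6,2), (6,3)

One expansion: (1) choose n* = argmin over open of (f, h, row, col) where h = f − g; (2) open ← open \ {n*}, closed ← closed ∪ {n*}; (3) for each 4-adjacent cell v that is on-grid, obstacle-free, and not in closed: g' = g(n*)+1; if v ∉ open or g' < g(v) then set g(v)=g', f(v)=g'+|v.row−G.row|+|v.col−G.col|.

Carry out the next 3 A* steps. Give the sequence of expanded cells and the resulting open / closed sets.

order=[(4,1) → (3,1) → (2,1)]; open=[(1,1) g=7 f=9, (2,0) g=7 f=9, (2,2) g=7 f=11, (3,0) g=6 f=9, (3,2) g=6 f=11, (4,0) g=5 f=9, (6,1) g=2 f=9, (6,4) g=1 f=11, (7,2) g=2 f=11]; closed=[(2,1), (3,1), (4,1), (5,1), (5,2), (6,2), (6,3)]

step 1: expand (4,1) (f=9, h=5) → closed; open now [(3,1) g=5 f=9, (4,0) g=5 f=9, (6,1) g=2 f=9, (6,4) g=1 f=11, (7,2) g=2 f=11]
step 2: expand (3,1) (f=9, h=4) → closed; open now [(2,1) g=6 f=9, (3,0) g=6 f=9, (3,2) g=6 f=11, (4,0) g=5 f=9, (6,1) g=2 f=9, (6,4) g=1 f=11, (7,2) g=2 f=11]
step 3: expand (2,1) (f=9, h=3) → closed; open now [(1,1) g=7 f=9, (2,0) g=7 f=9, (2,2) g=7 f=11, (3,0) g=6 f=9, (3,2) g=6 f=11, (4,0) g=5 f=9, (6,1) g=2 f=9, (6,4) g=1 f=11, (7,2) g=2 f=11]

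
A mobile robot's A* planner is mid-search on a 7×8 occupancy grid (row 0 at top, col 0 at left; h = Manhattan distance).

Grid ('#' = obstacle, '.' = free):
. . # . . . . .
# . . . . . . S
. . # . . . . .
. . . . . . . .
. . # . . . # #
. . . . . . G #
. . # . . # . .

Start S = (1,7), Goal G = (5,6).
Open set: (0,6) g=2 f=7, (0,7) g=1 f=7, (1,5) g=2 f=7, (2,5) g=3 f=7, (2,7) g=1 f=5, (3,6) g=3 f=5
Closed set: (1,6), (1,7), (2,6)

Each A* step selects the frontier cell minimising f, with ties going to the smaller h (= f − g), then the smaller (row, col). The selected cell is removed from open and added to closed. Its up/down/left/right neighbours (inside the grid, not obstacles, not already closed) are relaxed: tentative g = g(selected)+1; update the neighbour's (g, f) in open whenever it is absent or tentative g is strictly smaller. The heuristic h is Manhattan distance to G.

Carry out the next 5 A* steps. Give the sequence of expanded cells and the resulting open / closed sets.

order=[(3,6) → (2,7) → (3,7) → (3,5) → (4,5)]; open=[(0,6) g=2 f=7, (0,7) g=1 f=7, (1,5) g=2 f=7, (2,5) g=3 f=7, (3,4) g=5 f=9, (4,4) g=6 f=9, (5,5) g=6 f=7]; closed=[(1,6), (1,7), (2,6), (2,7), (3,5), (3,6), (3,7), (4,5)]

step 1: expand (3,6) (f=5, h=2) → closed; open now [(0,6) g=2 f=7, (0,7) g=1 f=7, (1,5) g=2 f=7, (2,5) g=3 f=7, (2,7) g=1 f=5, (3,5) g=4 f=7, (3,7) g=4 f=7]
step 2: expand (2,7) (f=5, h=4) → closed; open now [(0,6) g=2 f=7, (0,7) g=1 f=7, (1,5) g=2 f=7, (2,5) g=3 f=7, (3,5) g=4 f=7, (3,7) g=2 f=5]
step 3: expand (3,7) (f=5, h=3) → closed; open now [(0,6) g=2 f=7, (0,7) g=1 f=7, (1,5) g=2 f=7, (2,5) g=3 f=7, (3,5) g=4 f=7]
step 4: expand (3,5) (f=7, h=3) → closed; open now [(0,6) g=2 f=7, (0,7) g=1 f=7, (1,5) g=2 f=7, (2,5) g=3 f=7, (3,4) g=5 f=9, (4,5) g=5 f=7]
step 5: expand (4,5) (f=7, h=2) → closed; open now [(0,6) g=2 f=7, (0,7) g=1 f=7, (1,5) g=2 f=7, (2,5) g=3 f=7, (3,4) g=5 f=9, (4,4) g=6 f=9, (5,5) g=6 f=7]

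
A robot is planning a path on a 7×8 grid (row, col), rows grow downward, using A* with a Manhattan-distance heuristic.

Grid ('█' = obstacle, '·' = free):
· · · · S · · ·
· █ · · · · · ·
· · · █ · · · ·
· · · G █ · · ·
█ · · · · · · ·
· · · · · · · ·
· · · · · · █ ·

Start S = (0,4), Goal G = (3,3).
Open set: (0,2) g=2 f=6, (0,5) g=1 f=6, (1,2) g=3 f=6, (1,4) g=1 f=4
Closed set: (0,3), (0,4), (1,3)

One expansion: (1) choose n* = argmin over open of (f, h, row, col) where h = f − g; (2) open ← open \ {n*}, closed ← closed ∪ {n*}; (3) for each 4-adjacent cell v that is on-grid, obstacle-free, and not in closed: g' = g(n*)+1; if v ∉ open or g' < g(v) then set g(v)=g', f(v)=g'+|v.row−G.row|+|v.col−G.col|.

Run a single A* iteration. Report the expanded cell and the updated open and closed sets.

expanded=(1,4); open=[(0,2) g=2 f=6, (0,5) g=1 f=6, (1,2) g=3 f=6, (1,5) g=2 f=6, (2,4) g=2 f=4]; closed=[(0,3), (0,4), (1,3), (1,4)]

step 1: expand (1,4) (f=4, h=3) → closed; open now [(0,2) g=2 f=6, (0,5) g=1 f=6, (1,2) g=3 f=6, (1,5) g=2 f=6, (2,4) g=2 f=4]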